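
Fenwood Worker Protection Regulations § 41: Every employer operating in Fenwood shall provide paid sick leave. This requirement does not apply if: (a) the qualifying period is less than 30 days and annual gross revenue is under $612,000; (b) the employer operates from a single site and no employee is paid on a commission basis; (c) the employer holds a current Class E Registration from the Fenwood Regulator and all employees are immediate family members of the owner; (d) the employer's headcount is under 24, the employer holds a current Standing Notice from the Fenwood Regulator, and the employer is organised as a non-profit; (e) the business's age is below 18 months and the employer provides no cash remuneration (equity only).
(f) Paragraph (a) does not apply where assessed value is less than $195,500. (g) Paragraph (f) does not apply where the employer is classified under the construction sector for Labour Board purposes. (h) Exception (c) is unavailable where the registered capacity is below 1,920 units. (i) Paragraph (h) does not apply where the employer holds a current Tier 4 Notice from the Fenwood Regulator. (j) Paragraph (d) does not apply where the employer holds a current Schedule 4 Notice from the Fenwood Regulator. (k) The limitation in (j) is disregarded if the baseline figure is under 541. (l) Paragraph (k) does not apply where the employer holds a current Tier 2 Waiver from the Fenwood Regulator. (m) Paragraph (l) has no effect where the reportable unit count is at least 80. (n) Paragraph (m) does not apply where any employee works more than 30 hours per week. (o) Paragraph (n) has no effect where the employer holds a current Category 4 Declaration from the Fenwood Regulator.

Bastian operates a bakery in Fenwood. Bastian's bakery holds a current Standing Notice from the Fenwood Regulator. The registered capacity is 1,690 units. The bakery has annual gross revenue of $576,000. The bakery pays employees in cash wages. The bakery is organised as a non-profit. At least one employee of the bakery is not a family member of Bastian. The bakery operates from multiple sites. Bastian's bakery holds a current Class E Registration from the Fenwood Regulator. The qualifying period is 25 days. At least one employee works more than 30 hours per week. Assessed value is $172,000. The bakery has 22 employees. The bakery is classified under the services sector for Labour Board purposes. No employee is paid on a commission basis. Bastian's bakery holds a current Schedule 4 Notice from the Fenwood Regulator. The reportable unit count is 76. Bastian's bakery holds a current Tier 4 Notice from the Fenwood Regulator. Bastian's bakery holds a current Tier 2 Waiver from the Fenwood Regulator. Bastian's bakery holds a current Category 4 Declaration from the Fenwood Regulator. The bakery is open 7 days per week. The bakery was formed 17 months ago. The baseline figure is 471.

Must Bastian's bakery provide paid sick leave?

Exception (a): the qualifying period is 25 days, less than the 30 days limit; annual gross revenue is $576,000, under the $612,000 limit — every condition holds. Turning to paragraphs (f)–(g): (f) operates — assessed value is $172,000, less than the $195,500 limit. (g), which would lift (f), is not triggered — the bakery is classified under the services sector. Exception (a) does not apply.
Exception (b) fails — the employer operates from multiple sites.
Exception (c) requires that all employees are immediate family members of the owner; but at least one employee is not a family member, so (c) is unavailable.
All of (d)'s requirements are met (the employer's headcount is 22, under the 24 limit; a current Standing Notice is held; the employer is a non-profit). But applying paragraphs (j)–(o): (j) operates against (d): a current Schedule 4 Notice is held. (k) operates (the baseline figure is 471, under the 541 limit), but is displaced by (l): (l) is engaged — a current Tier 2 Waiver is held. (m) does not operate here (the reportable unit count is 76, short of 80), so (l) stands. (d) is therefore removed.
Exception (e) requires that the employer provides no cash remuneration (equity only); but employees are paid cash wages, so (e) is unavailable.
Every exception is unavailable, so the rule governs.

Yes — Bastian's bakery must provide paid sick leave.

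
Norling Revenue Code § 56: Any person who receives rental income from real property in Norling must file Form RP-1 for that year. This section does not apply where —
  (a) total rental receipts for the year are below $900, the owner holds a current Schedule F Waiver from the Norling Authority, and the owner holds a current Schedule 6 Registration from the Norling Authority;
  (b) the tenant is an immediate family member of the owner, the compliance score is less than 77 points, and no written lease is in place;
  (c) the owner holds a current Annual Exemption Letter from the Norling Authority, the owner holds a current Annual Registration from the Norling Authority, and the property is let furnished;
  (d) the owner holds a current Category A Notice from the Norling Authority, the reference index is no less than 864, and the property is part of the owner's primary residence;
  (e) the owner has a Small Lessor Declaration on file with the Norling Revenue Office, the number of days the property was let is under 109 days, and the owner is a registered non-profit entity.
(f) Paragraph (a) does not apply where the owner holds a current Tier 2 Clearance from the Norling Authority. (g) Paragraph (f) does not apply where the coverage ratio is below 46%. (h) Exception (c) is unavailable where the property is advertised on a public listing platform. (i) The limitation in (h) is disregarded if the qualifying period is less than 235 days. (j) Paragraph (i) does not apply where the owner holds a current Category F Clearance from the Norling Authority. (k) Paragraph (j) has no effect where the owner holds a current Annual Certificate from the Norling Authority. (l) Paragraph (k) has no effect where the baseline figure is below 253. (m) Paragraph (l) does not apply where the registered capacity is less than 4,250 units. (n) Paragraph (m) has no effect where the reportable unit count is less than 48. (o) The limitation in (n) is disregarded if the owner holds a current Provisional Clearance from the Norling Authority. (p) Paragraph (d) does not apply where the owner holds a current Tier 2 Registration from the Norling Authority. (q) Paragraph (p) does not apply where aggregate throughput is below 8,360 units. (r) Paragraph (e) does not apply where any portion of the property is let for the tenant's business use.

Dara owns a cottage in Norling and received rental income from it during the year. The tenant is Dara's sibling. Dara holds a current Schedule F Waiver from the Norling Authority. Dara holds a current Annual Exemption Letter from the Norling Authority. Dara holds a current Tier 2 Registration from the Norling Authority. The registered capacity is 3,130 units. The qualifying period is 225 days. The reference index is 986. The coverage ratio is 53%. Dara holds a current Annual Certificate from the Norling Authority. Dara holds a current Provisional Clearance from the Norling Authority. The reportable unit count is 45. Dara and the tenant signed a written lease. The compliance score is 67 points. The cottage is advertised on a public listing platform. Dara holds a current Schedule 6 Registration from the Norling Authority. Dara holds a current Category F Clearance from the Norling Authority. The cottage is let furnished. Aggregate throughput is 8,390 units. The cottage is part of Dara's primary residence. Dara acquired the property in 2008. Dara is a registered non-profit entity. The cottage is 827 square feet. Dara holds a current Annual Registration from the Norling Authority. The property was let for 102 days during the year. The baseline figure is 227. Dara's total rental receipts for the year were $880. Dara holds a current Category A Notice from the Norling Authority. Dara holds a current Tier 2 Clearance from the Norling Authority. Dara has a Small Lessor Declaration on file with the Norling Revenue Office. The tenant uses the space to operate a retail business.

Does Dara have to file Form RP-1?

No — exception (c) applies; Dara is not required to file Form RP-1.

Exception (a) is satisfied on its face — total rental receipts for the year are $880, below the $900 limit; a current Schedule F Waiver is held; a current Schedule 6 Registration is held. But: (f) operates against (a): a current Tier 2 Clearance is held. (g), which would lift (f), is not engaged — the coverage ratio is 53%, not below 46%. So (a) is unavailable.
Exception (b) requires that no written lease is in place; but a written lease is in place, so (b) is unavailable.
All of (c)'s requirements are met (a current Annual Exemption Letter is held; a current Annual Registration is held; the property is let furnished). Applying paragraphs (h)–(o): (h) would limit (c) — the property is publicly advertised — but (i) sets (h) aside: (i) operates against (h): the qualifying period is 225 days, less than the 235 days limit. (j) would limit (i) — a current Category F Clearance is held — but (k) sets (j) aside: (k) is engaged — a current Annual Certificate is held. (l) applies (the baseline figure is 227, below the 253 limit), but is overridden by (m): (m) applies — the registered capacity is 3,130 units, less than the 4,250 units limit. (n) is engaged (the reportable unit count is 45, less than the 48 limit), but is itself disapplied by (o): (o) operates against (n): a current Provisional Clearance is held. (c) remains available.
Exception (d)'s conditions are all satisfied: a current Category A Notice is held; the reference index is 986, meeting the 864 threshold; the cottage is part of the primary residence. But applying paragraphs (p)–(q): (p) operates against (d): a current Tier 2 Registration is held. (q) does not operate here (aggregate throughput is 8,390 units, not below 8,360 units), so (p) stands. (d) is therefore removed.
Exception (e): a Small Lessor Declaration is on file; the number of days the property was let is 102 days, under the 109 days limit; Dara is a registered non-profit — every condition holds. But applying paragraph (r): (r) is engaged — the space is let for business use. Exception (e) does not apply.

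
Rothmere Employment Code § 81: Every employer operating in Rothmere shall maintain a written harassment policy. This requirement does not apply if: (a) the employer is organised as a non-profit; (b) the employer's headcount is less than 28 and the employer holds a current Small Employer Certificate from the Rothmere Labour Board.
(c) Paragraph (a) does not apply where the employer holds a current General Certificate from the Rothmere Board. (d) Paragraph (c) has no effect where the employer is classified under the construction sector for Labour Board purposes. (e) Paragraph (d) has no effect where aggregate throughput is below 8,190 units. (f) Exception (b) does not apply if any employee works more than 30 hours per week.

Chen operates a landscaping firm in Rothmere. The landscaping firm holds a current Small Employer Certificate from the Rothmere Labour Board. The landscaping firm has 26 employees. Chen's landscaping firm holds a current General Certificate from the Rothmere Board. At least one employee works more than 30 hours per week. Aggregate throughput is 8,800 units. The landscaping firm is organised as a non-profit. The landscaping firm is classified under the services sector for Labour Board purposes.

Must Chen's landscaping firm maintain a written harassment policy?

Exception (a) is satisfied on its face — the employer is a non-profit. However, paragraphs (c)–(e) must be considered: (c) operates against (a): a current General Certificate is held. (d), which would lift (c), is not engaged — the landscaping firm is classified under the services sector. (a) is therefore removed.
Exception (b): the employer's headcount is 26, less than the 28 limit; a current Small Employer Certificate is held — every condition holds. But: (f) operates against (b): at least one employee exceeds 30 hours/week. Exception (b) does not apply.
None of the exceptions is available; § 81 applies in full.

Yes — Chen's landscaping firm must maintain a written harassment policy.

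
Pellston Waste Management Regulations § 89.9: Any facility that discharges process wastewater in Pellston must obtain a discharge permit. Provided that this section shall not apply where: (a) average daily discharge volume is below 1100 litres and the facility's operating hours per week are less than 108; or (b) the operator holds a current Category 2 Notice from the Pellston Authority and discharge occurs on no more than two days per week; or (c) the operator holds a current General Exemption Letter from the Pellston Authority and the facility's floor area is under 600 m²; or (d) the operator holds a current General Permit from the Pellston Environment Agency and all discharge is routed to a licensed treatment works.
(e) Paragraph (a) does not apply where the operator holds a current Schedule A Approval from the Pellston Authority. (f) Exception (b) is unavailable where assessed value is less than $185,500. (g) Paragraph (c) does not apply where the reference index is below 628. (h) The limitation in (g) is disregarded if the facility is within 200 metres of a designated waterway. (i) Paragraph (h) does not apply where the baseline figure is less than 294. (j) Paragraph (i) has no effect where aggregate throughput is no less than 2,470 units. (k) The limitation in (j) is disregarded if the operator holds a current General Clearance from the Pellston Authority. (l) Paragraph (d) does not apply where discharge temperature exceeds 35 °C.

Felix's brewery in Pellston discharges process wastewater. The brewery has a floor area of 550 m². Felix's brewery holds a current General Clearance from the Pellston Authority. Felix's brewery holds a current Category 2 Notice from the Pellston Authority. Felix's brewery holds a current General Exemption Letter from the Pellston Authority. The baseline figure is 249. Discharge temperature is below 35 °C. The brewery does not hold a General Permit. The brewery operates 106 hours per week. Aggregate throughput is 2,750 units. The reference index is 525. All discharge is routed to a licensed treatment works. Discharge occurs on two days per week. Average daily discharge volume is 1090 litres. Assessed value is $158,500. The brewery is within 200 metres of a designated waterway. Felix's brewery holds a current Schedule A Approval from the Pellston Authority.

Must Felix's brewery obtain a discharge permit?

Yes — Felix's brewery must obtain a discharge permit.

Exception (a) is satisfied on its face — average daily discharge volume is 1090 litres, below the 1100 litres limit; the facility's operating hours per week are 106, less than the 108 limit. However, paragraph (e) must be considered: (e) is triggered — a current Schedule A Approval is held. (a) is therefore removed.
Exception (b)'s conditions are all satisfied: a current Category 2 Notice is held; discharge occurs on no more than two days per week. But: (f) applies — assessed value is $158,500, less than the $185,500 limit. Exception (b) does not apply.
Exception (c)'s conditions are all satisfied: a current General Exemption Letter is held; the facility's floor area is 550 m², under the 600 m² limit. Turning to paragraphs (g)–(k): (g) operates — the reference index is 525, below the 628 limit. (h) applies (the brewery is within 200 m of a designated waterway), but is itself disapplied by (i): (i) is triggered — the baseline figure is 249, less than the 294 limit. (j) is triggered (aggregate throughput is 2,750 units, meeting the 2,470 units threshold), but yields to (k): (k) operates against (j): a current General Clearance is held. Exception (c) does not apply.
Exception (d) requires that the operator holds a current General Permit from the Pellston Environment Agency; but no General Permit is held, so (d) is unavailable.
No exception displaces § 89.9.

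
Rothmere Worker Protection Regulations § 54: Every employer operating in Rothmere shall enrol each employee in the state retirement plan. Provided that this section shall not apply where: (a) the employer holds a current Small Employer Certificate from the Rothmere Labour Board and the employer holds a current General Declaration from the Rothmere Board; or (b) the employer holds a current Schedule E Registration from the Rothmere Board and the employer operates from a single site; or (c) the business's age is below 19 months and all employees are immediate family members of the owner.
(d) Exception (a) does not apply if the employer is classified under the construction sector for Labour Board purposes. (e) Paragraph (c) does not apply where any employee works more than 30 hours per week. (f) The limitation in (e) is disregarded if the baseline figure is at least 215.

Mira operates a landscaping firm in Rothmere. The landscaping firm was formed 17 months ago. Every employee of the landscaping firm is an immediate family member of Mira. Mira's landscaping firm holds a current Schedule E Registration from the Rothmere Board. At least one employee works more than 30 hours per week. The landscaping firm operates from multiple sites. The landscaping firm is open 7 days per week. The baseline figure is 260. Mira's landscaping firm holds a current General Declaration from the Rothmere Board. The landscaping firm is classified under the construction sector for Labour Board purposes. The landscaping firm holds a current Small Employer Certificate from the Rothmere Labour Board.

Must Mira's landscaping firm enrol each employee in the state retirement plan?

All of (a)'s requirements are met (a current Small Employer Certificate is held; a current General Declaration is held). But: (d) operates against (a): the landscaping firm is classified under the construction sector. So (a) is unavailable.
Exception (b) does not apply: the employer operates from multiple sites.
All of (c)'s requirements are met (the business's age is 17 months, below the 19 months limit; every employee is an immediate family member). Under paragraphs (e)–(f): (e) is engaged (at least one employee exceeds 30 hours/week), but is displaced by (f): (f) operates against (e): the baseline figure is 260, meeting the 215 threshold. (c) remains available.

No — exception (c) applies; Mira's landscaping firm is not required to enrol each employee in the state retirement plan.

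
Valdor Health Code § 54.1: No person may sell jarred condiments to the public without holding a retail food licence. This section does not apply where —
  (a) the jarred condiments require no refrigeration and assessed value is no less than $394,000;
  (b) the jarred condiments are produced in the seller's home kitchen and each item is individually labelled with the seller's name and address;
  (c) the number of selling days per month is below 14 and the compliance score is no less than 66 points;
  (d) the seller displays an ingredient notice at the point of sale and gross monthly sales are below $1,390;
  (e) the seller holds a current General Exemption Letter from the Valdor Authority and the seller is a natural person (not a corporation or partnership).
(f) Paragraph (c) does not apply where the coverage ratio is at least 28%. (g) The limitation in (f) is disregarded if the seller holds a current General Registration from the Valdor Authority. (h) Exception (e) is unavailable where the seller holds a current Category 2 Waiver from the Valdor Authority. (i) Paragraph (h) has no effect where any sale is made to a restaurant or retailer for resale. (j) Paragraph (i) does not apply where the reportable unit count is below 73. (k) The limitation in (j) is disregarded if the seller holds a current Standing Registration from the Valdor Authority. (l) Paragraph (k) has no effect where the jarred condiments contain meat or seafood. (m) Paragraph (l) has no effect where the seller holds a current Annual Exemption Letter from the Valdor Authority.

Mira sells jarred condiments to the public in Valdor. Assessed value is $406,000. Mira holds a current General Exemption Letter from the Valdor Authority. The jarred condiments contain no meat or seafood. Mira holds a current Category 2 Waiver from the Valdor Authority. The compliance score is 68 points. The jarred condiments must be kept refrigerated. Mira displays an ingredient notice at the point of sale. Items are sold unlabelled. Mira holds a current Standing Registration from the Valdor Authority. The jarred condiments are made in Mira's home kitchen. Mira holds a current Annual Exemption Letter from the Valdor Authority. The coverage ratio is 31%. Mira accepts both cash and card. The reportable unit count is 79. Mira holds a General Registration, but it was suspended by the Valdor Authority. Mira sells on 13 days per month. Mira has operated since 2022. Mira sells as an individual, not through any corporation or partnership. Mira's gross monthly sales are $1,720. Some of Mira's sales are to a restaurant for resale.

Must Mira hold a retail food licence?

No — exception (e) applies; Mira is not required to hold a retail food licence.

Exception (a) does not apply: the jarred condiments require refrigeration.
Exception (b) fails — items are sold unlabelled.
All of (c)'s requirements are met (the number of selling days per month is 13, below the 14 limit; the compliance score is 68 points, meeting the 66 points threshold). Turning to paragraphs (f)–(g): (f) operates against (c): the coverage ratio is 31%, meeting the 28% threshold. (g) is inapplicable (no current General Registration is held), so (f) stands. (c) is therefore removed.
Exception (d) fails — gross monthly sales are $1,720, not below $1,390.
Exception (e)'s conditions are all satisfied: a current General Exemption Letter is held; the seller is a natural person. Applying paragraphs (h)–(m): (h) applies (a current Category 2 Waiver is held), but is set aside by (i): (i) operates against (h): some sales are to a restaurant for resale. (j) is inapplicable (the reportable unit count is 79, not below 73), so (i) stands. So (e) applies.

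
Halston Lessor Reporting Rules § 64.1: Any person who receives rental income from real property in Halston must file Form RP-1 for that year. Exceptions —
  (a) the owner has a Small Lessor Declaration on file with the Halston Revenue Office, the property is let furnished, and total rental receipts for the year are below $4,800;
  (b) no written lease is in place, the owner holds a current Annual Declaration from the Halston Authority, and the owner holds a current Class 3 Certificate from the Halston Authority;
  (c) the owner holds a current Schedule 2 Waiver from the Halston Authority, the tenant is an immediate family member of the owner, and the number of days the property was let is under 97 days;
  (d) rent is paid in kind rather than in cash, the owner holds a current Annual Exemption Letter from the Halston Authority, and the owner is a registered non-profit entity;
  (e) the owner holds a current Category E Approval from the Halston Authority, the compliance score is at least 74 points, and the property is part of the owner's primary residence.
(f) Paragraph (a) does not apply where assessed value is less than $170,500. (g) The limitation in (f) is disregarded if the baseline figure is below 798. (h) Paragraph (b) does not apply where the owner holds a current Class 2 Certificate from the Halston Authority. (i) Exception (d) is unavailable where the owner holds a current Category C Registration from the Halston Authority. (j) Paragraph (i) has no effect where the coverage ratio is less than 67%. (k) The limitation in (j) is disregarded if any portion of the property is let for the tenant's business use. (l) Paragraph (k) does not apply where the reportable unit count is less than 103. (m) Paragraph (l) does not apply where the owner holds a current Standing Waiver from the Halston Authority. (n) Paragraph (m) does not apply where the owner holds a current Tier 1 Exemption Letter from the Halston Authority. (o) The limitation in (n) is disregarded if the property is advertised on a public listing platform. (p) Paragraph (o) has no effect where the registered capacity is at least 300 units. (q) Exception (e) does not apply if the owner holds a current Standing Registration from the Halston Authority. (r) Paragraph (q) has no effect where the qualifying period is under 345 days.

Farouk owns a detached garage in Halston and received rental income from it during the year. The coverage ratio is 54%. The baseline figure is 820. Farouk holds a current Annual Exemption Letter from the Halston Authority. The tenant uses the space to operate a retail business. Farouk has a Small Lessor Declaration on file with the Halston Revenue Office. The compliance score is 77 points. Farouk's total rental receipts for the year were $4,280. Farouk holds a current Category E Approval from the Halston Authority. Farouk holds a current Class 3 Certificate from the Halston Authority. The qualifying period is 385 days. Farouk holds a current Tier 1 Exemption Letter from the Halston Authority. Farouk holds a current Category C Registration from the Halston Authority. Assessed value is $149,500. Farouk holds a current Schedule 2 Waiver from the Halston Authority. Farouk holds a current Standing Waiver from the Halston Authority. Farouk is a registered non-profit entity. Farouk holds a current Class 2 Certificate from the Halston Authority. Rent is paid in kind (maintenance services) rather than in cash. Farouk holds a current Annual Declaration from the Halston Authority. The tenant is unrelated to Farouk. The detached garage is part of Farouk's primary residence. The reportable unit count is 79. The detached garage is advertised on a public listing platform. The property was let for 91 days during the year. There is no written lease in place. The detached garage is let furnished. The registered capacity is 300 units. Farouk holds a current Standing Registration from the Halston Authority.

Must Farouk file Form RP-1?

Exception (a): a Small Lessor Declaration is on file; the property is let furnished; total rental receipts for the year are $4,280, below the $4,800 limit — every condition holds. Turning to paragraphs (f)–(g): (f) operates against (a): assessed value is $149,500, less than the $170,500 limit. (g), which would lift (f), is not engaged — the baseline figure is 820, not below 798. (a) is therefore removed.
Exception (b): there is no written lease; a current Annual Declaration is held; a current Class 3 Certificate is held — every condition holds. However, paragraph (h) must be considered: (h) is engaged — a current Class 2 Certificate is held. Exception (b) does not apply.
Exception (c) requires that the tenant is an immediate family member of the owner; but the tenant is unrelated to the owner, so (c) is unavailable.
Exception (d) is satisfied on its face — rent is paid in kind; a current Annual Exemption Letter is held; Farouk is a registered non-profit. As to paragraphs (i)–(p): (i) would limit (d) — a current Category C Registration is held — but (j) sets (i) aside: (j) operates against (i): the coverage ratio is 54%, less than the 67% limit. (k) applies (the space is let for business use), but is set aside by (l): (l) is engaged — the reportable unit count is 79, less than the 103 limit. (m) would limit (l) — a current Standing Waiver is held — but (n) sets (m) aside: (n) operates against (m): a current Tier 1 Exemption Letter is held. (o) applies (the property is publicly advertised), but is itself disapplied by (p): (p) operates against (o): the registered capacity is 300 units, meeting the 300 units threshold. So (d) applies.
All of (e)'s requirements are met (a current Category E Approval is held; the compliance score is 77 points, meeting the 74 points threshold; the detached garage is part of the primary residence). However, paragraphs (q)–(r) must be considered: (q) operates — a current Standing Registration is held. (r) is inapplicable (the qualifying period is 385 days, not under 345 days), so (q) stands. (e) is therefore removed.

No — exception (d) applies; Farouk is not required to file Form RP-1.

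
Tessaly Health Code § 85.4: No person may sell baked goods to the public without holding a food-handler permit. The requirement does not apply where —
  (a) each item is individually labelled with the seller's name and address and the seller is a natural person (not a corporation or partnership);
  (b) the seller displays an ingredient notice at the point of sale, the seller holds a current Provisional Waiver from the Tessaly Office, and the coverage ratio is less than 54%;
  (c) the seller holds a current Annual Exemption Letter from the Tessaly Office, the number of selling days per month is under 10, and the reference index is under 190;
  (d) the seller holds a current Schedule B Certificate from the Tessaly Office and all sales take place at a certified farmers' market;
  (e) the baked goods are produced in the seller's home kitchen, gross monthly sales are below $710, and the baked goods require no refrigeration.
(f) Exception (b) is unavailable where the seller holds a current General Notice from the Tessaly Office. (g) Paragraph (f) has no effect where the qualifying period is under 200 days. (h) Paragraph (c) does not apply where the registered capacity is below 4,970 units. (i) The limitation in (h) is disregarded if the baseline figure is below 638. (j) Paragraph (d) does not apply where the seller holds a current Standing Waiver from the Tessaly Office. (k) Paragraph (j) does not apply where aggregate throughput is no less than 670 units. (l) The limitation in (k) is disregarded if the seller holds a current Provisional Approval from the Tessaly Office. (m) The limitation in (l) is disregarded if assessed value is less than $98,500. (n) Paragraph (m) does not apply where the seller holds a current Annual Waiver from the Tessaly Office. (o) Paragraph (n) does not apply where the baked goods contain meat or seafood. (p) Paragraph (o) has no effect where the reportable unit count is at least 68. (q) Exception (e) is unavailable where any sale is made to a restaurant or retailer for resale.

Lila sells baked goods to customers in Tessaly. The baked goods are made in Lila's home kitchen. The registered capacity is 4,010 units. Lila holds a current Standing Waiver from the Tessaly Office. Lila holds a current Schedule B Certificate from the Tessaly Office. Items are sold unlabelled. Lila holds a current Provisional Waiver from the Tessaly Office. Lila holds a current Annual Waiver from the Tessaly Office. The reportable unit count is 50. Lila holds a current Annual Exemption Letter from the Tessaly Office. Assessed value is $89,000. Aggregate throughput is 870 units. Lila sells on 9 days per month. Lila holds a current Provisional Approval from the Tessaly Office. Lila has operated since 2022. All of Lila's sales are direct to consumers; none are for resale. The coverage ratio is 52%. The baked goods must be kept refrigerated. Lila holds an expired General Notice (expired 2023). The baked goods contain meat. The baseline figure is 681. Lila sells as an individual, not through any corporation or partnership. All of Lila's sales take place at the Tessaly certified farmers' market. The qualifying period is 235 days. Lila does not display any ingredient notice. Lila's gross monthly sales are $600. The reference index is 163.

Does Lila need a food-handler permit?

No — exception (d) applies; Lila is not required to hold a food-handler permit.

Exception (a) fails — items are sold unlabelled.
Exception (b) requires that the seller displays an ingredient notice at the point of sale; but no ingredient notice is displayed, so (b) is unavailable.
All of (c)'s requirements are met (a current Annual Exemption Letter is held; the number of selling days per month is 9, under the 10 limit; the reference index is 163, under the 190 limit). Turning to paragraphs (h)–(i): (h) operates against (c): the registered capacity is 4,010 units, below the 4,970 units limit. (i) is inapplicable (the baseline figure is 681, not below 638), so (h) stands. So (c) is unavailable.
Exception (d) is satisfied on its face — a current Schedule B Certificate is held; all sales are at a certified farmers' market. Under paragraphs (j)–(p): (j) applies (a current Standing Waiver is held), but yields to (k): (k) operates — aggregate throughput is 870 units, meeting the 670 units threshold. (l) would limit (k) — a current Provisional Approval is held — but (m) sets (l) aside: (m) is triggered — assessed value is $89,000, less than the $98,500 limit. (n) operates (a current Annual Waiver is held), but is overridden by (o): (o) operates against (n): the baked goods contain meat. (p) does not operate here (the reportable unit count is 50, short of 68), so (o) stands. Exception (d) stands.
Exception (e) does not apply: the baked goods require refrigeration.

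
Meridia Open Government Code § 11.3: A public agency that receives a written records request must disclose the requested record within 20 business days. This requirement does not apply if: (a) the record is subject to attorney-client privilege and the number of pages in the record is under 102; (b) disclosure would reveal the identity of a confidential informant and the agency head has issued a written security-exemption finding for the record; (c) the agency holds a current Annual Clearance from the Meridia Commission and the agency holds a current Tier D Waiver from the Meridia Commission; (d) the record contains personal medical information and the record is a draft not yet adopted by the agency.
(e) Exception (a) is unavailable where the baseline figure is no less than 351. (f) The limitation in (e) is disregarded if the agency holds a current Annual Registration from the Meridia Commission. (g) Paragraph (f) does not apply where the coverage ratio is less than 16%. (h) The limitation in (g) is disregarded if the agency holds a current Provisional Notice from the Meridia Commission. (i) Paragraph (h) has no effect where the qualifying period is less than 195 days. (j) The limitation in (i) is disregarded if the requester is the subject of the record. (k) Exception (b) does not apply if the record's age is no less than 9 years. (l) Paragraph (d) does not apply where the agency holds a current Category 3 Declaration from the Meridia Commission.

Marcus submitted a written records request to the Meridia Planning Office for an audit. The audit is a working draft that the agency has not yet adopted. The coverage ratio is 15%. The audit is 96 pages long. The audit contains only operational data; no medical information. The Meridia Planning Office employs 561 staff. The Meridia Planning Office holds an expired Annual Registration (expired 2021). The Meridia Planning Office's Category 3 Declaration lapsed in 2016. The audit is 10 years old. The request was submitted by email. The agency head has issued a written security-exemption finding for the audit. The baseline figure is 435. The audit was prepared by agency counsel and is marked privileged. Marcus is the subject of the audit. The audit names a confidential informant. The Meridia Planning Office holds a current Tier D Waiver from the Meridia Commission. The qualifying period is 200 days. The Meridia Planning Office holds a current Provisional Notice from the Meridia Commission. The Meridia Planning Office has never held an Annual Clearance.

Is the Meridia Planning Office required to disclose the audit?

All of (a)'s requirements are met (the audit is privileged; the number of pages in the record is 96, under the 102 limit). Turning to paragraphs (e)–(j): (e) operates — the baseline figure is 435, meeting the 351 threshold. (f) is inapplicable (the Annual Registration is not current), so (e) stands. (a) is therefore removed.
Exception (b): the audit names a confidential informant; a written security-exemption finding has been issued — every condition holds. But: (k) is engaged — the record's age is 10 years, meeting the 9 years threshold. (b) is therefore removed.
Exception (c) requires that the agency holds a current Annual Clearance from the Meridia Commission; but the Annual Clearance is not current, so (c) is unavailable.
Exception (d) fails — the audit contains only operational data.
No exception displaces § 11.3.

Yes — the Meridia Planning Office must disclose the audit.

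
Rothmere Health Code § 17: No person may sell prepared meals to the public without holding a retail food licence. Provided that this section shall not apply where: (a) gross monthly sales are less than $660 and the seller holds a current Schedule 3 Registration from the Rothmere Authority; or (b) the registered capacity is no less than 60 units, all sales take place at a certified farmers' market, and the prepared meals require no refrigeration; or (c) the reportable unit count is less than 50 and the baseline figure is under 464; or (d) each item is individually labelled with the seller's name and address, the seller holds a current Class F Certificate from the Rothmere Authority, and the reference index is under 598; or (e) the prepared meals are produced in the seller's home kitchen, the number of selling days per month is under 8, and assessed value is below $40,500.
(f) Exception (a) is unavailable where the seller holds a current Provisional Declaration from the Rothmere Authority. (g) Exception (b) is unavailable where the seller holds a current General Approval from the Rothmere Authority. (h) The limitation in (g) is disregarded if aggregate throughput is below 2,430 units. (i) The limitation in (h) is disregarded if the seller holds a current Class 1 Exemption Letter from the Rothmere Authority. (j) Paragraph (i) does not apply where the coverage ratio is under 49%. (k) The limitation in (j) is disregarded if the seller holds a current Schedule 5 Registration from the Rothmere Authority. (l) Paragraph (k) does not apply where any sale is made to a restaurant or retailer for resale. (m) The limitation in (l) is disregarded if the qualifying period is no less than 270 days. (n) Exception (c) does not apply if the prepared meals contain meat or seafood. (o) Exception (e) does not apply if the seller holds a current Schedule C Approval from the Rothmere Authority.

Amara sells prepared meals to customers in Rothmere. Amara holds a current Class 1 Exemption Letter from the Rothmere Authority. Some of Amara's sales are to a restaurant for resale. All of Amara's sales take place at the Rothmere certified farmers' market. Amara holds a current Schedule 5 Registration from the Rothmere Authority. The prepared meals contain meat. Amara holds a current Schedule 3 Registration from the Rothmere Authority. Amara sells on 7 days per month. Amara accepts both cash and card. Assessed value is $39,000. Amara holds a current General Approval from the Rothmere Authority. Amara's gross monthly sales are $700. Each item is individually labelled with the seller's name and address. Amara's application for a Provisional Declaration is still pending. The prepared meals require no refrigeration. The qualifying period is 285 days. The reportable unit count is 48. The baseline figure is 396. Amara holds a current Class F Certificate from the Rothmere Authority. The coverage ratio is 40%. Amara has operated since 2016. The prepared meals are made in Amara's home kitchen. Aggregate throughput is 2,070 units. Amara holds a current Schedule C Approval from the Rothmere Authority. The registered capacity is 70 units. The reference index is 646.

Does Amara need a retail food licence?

Yes — Amara must hold a retail food licence.

Exception (a) requires that gross monthly sales are less than $660; but gross monthly sales are $700, not less than $660, so (a) is unavailable.
Exception (b)'s conditions are all satisfied: the registered capacity is 70 units, meeting the 60 units threshold; all sales are at a certified farmers' market; the prepared meals are shelf-stable. However, paragraphs (g)–(m) must be considered: (g) is engaged — a current General Approval is held. (h) is engaged (aggregate throughput is 2,070 units, below the 2,430 units limit), but is displaced by (i): (i) operates against (h): a current Class 1 Exemption Letter is held. (j) is triggered (the coverage ratio is 40%, under the 49% limit), but is displaced by (k): (k) operates against (j): a current Schedule 5 Registration is held. (l) applies (some sales are to a restaurant for resale), but yields to (m): (m) operates against (l): the qualifying period is 285 days, meeting the 270 days threshold. (b) is therefore removed.
Exception (c): the reportable unit count is 48, less than the 50 limit; the baseline figure is 396, under the 464 limit — every condition holds. However, paragraph (n) must be considered: (n) is engaged — the prepared meals contain meat. Exception (c) does not apply.
Exception (d) does not apply: the reference index is 646, not under 598.
Exception (e): the prepared meals are home-kitchen produced; the number of selling days per month is 7, under the 8 limit; assessed value is $39,000, below the $40,500 limit — every condition holds. But applying paragraph (o): (o) is engaged — a current Schedule C Approval is held. So (e) is unavailable.
None of the exceptions is available; § 17 applies in full.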